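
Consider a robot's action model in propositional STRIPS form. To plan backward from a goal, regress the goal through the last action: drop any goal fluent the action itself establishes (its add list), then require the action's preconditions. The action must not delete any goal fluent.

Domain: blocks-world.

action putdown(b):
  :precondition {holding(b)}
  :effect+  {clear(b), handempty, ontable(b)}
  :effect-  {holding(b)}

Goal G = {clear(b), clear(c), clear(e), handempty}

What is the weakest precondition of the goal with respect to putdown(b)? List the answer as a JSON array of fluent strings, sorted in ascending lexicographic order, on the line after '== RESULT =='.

Compute (G \ add) ∪ pre:
  G ∩ del = {}  (empty — regression defined)
  G \ add = {clear(b), clear(c), clear(e), handempty} \ {clear(b), handempty, ontable(b)} = {clear(c), clear(e)}
  ∪ pre   = {clear(c), clear(e)} ∪ {holding(b)}
          = {clear(c), clear(e), holding(b)}

== RESULT ==
["clear(c)", "clear(e)", "holding(b)"]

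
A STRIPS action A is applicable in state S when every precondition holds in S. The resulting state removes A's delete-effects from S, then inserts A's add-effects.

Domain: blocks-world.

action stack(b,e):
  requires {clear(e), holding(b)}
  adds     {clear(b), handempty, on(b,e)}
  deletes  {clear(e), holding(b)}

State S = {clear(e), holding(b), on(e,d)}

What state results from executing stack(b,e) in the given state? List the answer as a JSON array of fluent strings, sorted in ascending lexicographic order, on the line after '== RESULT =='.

Compute (S \ del) ∪ add:
  pre ⊆ S: {clear(e), holding(b)} ⊆ S  — applicable
  S \ del = {on(e,d)}
  ∪ add   = {clear(b), handempty, on(b,e), on(e,d)}

== RESULT ==
["clear(b)", "handempty", "on(b,e)", "on(e,d)"]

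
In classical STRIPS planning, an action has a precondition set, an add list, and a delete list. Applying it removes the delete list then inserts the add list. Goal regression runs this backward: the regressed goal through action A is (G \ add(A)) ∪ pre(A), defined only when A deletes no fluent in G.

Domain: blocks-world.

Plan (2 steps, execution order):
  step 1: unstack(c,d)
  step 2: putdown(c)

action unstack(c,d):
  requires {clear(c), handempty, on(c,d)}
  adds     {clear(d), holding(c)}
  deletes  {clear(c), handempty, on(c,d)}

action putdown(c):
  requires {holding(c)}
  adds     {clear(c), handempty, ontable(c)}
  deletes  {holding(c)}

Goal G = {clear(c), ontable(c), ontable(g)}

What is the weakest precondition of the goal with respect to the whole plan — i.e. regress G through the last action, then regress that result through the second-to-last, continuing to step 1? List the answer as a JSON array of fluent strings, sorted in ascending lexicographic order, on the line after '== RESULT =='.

Work backward from the goal:
  through step 2 (putdown(c)): drop {clear(c), ontable(c)}, keep {ontable(g)}, require {holding(c)}
    → {holding(c), ontable(g)}
  through step 1 (unstack(c,d)): drop {holding(c)}, keep {ontable(g)}, require {clear(c), handempty, on(c,d)}
    → {clear(c), handempty, on(c,d), ontable(g)}

== RESULT ==
["clear(c)", "handempty", "on(c,d)", "ontable(g)"]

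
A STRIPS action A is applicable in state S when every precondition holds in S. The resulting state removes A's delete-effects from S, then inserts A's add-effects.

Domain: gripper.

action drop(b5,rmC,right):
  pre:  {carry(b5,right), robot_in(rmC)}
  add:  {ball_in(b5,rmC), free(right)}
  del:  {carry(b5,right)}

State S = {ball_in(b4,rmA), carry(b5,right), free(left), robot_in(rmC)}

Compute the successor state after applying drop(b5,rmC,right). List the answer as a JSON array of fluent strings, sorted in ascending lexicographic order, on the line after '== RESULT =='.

Progress:
  pre ⊆ S: {carry(b5,right), robot_in(rmC)} ⊆ S  — applicable
  S \ del = {ball_in(b4,rmA), free(left), robot_in(rmC)}
  ∪ add   = {ball_in(b4,rmA), ball_in(b5,rmC), free(left), free(right), robot_in(rmC)}

== RESULT ==
["ball_in(b4,rmA)", "ball_in(b5,rmC)", "free(left)", "free(right)", "robot_in(rmC)"]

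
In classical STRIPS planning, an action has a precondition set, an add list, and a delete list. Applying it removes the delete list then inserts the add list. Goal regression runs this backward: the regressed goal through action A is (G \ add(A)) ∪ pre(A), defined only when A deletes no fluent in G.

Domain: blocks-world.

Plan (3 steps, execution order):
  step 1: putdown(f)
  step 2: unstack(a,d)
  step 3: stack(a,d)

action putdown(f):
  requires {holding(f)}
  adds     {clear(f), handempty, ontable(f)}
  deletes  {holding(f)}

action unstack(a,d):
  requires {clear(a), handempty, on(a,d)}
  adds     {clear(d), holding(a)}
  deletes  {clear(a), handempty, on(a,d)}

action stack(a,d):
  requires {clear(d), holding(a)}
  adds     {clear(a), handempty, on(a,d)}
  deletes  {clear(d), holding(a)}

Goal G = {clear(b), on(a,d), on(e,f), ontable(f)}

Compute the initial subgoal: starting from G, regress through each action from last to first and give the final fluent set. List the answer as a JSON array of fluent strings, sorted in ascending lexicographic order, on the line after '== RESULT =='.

Work backward from the goal:
  through step 3 (stack(a,d)): drop {on(a,d)}, keep {clear(b), on(e,f), ontable(f)}, require {clear(d), holding(a)}
    → {clear(b), clear(d), holding(a), on(e,f), ontable(f)}
  through step 2 (unstack(a,d)): drop {clear(d), holding(a)}, keep {clear(b), on(e,f), ontable(f)}, require {clear(a), handempty, on(a,d)}
    → {clear(a), clear(b), handempty, on(a,d), on(e,f), ontable(f)}
  through step 1 (putdown(f)): drop {handempty, ontable(f)}, keep {clear(a), clear(b), on(a,d), on(e,f)}, require {holding(f)}
    → {clear(a), clear(b), holding(f), on(a,d), on(e,f)}

== RESULT ==
["clear(a)", "clear(b)", "holding(f)", "on(a,d)", "on(e,f)"]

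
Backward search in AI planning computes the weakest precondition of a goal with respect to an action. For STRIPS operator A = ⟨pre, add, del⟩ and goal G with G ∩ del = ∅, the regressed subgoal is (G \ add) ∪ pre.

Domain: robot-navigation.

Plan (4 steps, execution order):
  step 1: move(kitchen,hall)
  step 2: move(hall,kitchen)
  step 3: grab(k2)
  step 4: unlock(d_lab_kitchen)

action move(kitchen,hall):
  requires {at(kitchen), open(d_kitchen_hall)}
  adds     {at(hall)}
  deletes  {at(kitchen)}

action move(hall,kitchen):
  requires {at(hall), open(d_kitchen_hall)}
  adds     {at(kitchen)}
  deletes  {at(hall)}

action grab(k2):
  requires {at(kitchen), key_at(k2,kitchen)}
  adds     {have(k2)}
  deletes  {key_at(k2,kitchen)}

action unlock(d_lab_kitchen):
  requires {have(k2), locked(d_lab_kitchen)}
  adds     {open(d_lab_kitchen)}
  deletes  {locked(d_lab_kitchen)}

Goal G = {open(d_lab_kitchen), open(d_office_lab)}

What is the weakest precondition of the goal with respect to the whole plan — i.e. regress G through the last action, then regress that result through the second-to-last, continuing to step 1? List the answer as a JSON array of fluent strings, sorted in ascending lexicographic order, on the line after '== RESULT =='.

Regress step by step:
  through step 4 (unlock(d_lab_kitchen)): drop {open(d_lab_kitchen)}, keep {open(d_office_lab)}, require {have(k2), locked(d_lab_kitchen)}
    → {have(k2), locked(d_lab_kitchen), open(d_office_lab)}
  through step 3 (grab(k2)): drop {have(k2)}, keep {locked(d_lab_kitchen), open(d_office_lab)}, require {at(kitchen), key_at(k2,kitchen)}
    → {at(kitchen), key_at(k2,kitchen), locked(d_lab_kitchen), open(d_office_lab)}
  through step 2 (move(hall,kitchen)): drop {at(kitchen)}, keep {key_at(k2,kitchen), locked(d_lab_kitchen), open(d_office_lab)}, require {at(hall), open(d_kitchen_hall)}
    → {at(hall), key_at(k2,kitchen), locked(d_lab_kitchen), open(d_kitchen_hall), open(d_office_lab)}
  through step 1 (move(kitchen,hall)): drop {at(hall)}, keep {key_at(k2,kitchen), locked(d_lab_kitchen), open(d_kitchen_hall), open(d_office_lab)}, require {at(kitchen), open(d_kitchen_hall)}
    → {at(kitchen), key_at(k2,kitchen), locked(d_lab_kitchen), open(d_kitchen_hall), open(d_office_lab)}

== RESULT ==
["at(kitchen)", "key_at(k2,kitchen)", "locked(d_lab_kitchen)", "open(d_kitchen_hall)", "open(d_office_lab)"]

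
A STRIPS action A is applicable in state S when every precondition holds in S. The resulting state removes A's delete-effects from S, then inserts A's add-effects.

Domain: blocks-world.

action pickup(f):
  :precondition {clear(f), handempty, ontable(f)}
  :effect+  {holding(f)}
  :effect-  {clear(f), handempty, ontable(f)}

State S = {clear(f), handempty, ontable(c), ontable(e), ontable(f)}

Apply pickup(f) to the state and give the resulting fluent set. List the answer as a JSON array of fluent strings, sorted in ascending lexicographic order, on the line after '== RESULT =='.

Progress:
  pre ⊆ S: {clear(f), handempty, ontable(f)} ⊆ S  — applicable
  S \ del = {ontable(c), ontable(e)}
  ∪ add   = {holding(f), ontable(c), ontable(e)}

== RESULT ==
["holding(f)", "ontable(c)", "ontable(e)"]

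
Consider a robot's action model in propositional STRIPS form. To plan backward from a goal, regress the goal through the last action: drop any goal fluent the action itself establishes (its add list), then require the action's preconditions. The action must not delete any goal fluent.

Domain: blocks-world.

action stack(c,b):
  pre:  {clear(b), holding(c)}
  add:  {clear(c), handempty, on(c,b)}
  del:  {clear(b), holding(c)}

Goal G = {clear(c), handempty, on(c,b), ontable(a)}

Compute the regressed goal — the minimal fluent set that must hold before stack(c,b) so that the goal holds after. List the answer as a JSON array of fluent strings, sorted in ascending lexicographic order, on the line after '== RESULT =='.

Compute (G \ add) ∪ pre:
  G ∩ del = {}  (empty — regression defined)
  G \ add = {clear(c), handempty, on(c,b), ontable(a)} \ {clear(c), handempty, on(c,b)} = {ontable(a)}
  ∪ pre   = {ontable(a)} ∪ {clear(b), holding(c)}
          = {clear(b), holding(c), ontable(a)}

== RESULT ==
["clear(b)", "holding(c)", "ontable(a)"]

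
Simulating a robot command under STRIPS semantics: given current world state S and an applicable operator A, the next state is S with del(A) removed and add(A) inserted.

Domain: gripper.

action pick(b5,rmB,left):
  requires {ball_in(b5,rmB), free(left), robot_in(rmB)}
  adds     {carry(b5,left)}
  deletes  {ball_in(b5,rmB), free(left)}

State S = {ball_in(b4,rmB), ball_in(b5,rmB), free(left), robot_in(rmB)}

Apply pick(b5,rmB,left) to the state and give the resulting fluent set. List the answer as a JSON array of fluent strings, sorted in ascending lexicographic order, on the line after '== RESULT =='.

Compute (S \ del) ∪ add:
  pre ⊆ S: {ball_in(b5,rmB), free(left), robot_in(rmB)} ⊆ S  — applicable
  S \ del = {ball_in(b4,rmB), robot_in(rmB)}
  ∪ add   = {ball_in(b4,rmB), carry(b5,left), robot_in(rmB)}

== RESULT ==
["ball_in(b4,rmB)", "carry(b5,left)", "robot_in(rmB)"]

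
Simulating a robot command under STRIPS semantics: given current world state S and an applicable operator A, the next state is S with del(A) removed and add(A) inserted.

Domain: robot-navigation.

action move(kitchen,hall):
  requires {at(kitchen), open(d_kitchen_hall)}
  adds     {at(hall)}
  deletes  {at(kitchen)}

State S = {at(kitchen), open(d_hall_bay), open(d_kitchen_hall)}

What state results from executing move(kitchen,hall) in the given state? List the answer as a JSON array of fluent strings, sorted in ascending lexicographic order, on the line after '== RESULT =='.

Progress:
  pre ⊆ S: {at(kitchen), open(d_kitchen_hall)} ⊆ S  — applicable
  S \ del = {open(d_hall_bay), open(d_kitchen_hall)}
  ∪ add   = {at(hall), open(d_hall_bay), open(d_kitchen_hall)}

== RESULT ==
["at(hall)", "open(d_hall_bay)", "open(d_kitchen_hall)"]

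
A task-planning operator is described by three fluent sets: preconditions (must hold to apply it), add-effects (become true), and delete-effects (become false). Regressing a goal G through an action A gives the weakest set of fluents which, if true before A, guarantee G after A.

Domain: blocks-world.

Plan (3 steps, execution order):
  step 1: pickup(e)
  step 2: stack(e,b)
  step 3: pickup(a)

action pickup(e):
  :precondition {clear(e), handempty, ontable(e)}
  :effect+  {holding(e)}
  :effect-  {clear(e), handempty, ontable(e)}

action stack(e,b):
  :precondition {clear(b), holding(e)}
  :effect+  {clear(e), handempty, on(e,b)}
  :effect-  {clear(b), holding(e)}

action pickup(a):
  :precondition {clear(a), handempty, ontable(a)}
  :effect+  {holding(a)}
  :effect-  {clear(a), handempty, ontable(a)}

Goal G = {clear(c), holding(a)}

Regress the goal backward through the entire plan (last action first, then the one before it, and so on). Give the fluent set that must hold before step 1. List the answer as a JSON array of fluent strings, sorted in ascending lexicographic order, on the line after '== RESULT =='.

Work backward from the goal:
  through step 3 (pickup(a)): drop {holding(a)}, keep {clear(c)}, require {clear(a), handempty, ontable(a)}
    → {clear(a), clear(c), handempty, ontable(a)}
  through step 2 (stack(e,b)): drop {handempty}, keep {clear(a), clear(c), ontable(a)}, require {clear(b), holding(e)}
    → {clear(a), clear(b), clear(c), holding(e), ontable(a)}
  through step 1 (pickup(e)): drop {holding(e)}, keep {clear(a), clear(b), clear(c), ontable(a)}, require {clear(e), handempty, ontable(e)}
    → {clear(a), clear(b), clear(c), clear(e), handempty, ontable(a), ontable(e)}

== RESULT ==
["clear(a)", "clear(b)", "clear(c)", "clear(e)", "handempty", "ontable(a)", "ontable(e)"]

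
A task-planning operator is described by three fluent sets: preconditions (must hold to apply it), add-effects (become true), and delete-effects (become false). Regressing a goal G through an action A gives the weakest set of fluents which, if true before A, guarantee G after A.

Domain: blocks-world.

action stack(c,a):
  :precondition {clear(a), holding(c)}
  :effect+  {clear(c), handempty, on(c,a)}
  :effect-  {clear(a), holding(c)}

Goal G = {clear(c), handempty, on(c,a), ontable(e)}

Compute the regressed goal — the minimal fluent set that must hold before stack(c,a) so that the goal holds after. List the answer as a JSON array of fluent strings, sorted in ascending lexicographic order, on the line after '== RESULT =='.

Compute (G \ add) ∪ pre:
  G ∩ del = {}  (empty — regression defined)
  G \ add = {clear(c), handempty, on(c,a), ontable(e)} \ {clear(c), handempty, on(c,a)} = {ontable(e)}
  ∪ pre   = {ontable(e)} ∪ {clear(a), holding(c)}
          = {clear(a), holding(c), ontable(e)}

== RESULT ==
["clear(a)", "holding(c)", "ontable(e)"]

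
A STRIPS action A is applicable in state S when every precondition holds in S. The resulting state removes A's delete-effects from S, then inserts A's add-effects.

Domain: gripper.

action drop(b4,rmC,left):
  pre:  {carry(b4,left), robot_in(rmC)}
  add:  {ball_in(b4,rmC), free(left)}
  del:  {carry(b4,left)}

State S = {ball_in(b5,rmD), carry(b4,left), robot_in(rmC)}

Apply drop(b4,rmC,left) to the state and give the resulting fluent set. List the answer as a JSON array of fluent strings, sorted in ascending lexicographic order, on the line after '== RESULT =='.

Progress:
  pre ⊆ S: {carry(b4,left), robot_in(rmC)} ⊆ S  — applicable
  S \ del = {ball_in(b5,rmD), robot_in(rmC)}
  ∪ add   = {ball_in(b4,rmC), ball_in(b5,rmD), free(left), robot_in(rmC)}

== RESULT ==
["ball_in(b4,rmC)", "ball_in(b5,rmD)", "free(left)", "robot_in(rmC)"]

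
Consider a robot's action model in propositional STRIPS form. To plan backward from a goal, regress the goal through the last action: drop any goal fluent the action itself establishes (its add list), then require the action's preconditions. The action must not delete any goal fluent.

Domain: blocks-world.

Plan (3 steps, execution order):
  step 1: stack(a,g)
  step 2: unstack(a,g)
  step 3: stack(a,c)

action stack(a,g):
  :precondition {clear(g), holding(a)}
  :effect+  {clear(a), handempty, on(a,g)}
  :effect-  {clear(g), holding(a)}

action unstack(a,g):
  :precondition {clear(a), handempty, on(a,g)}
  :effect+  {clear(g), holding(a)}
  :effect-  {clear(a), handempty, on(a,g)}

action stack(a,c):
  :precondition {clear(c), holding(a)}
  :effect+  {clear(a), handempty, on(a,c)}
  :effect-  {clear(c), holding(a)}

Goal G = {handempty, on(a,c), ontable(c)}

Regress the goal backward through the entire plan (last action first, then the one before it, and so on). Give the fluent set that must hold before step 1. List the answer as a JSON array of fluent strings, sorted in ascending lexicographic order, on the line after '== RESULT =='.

Work backward from the goal:
  through step 3 (stack(a,c)): drop {handempty, on(a,c)}, keep {ontable(c)}, require {clear(c), holding(a)}
    → {clear(c), holding(a), ontable(c)}
  through step 2 (unstack(a,g)): drop {holding(a)}, keep {clear(c), ontable(c)}, require {clear(a), handempty, on(a,g)}
    → {clear(a), clear(c), handempty, on(a,g), ontable(c)}
  through step 1 (stack(a,g)): drop {clear(a), handempty, on(a,g)}, keep {clear(c), ontable(c)}, require {clear(g), holding(a)}
    → {clear(c), clear(g), holding(a), ontable(c)}

== RESULT ==
["clear(c)", "clear(g)", "holding(a)", "ontable(c)"]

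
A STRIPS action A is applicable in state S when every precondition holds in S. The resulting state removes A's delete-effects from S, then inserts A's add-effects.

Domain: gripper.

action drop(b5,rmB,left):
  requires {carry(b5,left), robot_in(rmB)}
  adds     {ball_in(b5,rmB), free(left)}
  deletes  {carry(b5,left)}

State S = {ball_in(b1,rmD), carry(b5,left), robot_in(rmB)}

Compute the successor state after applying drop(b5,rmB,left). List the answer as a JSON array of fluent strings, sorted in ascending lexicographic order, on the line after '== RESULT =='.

Compute (S \ del) ∪ add:
  pre ⊆ S: {carry(b5,left), robot_in(rmB)} ⊆ S  — applicable
  S \ del = {ball_in(b1,rmD), robot_in(rmB)}
  ∪ add   = {ball_in(b1,rmD), ball_in(b5,rmB), free(left), robot_in(rmB)}

== RESULT ==
["ball_in(b1,rmD)", "ball_in(b5,rmB)", "free(left)", "robot_in(rmB)"]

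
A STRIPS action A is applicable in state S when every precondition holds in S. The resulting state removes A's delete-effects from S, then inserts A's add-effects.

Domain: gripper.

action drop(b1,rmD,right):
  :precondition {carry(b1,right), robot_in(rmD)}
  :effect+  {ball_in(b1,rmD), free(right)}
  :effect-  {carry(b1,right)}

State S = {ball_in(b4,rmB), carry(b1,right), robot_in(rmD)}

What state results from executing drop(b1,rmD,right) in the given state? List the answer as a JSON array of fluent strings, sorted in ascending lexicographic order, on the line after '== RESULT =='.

Progress:
  pre ⊆ S: {carry(b1,right), robot_in(rmD)} ⊆ S  — applicable
  S \ del = {ball_in(b4,rmB), robot_in(rmD)}
  ∪ add   = {ball_in(b1,rmD), ball_in(b4,rmB), free(right), robot_in(rmD)}

== RESULT ==
["ball_in(b1,rmD)", "ball_in(b4,rmB)", "free(right)", "robot_in(rmD)"]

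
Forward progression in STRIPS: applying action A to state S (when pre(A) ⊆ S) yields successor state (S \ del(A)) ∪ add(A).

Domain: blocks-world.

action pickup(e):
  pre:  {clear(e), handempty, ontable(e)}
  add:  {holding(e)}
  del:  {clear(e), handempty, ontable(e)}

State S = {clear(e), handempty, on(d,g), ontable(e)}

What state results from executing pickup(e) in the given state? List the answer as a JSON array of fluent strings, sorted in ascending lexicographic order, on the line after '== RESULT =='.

Progress:
  pre ⊆ S: {clear(e), handempty, ontable(e)} ⊆ S  — applicable
  S \ del = {on(d,g)}
  ∪ add   = {holding(e), on(d,g)}

== RESULT ==
["holding(e)", "on(d,g)"]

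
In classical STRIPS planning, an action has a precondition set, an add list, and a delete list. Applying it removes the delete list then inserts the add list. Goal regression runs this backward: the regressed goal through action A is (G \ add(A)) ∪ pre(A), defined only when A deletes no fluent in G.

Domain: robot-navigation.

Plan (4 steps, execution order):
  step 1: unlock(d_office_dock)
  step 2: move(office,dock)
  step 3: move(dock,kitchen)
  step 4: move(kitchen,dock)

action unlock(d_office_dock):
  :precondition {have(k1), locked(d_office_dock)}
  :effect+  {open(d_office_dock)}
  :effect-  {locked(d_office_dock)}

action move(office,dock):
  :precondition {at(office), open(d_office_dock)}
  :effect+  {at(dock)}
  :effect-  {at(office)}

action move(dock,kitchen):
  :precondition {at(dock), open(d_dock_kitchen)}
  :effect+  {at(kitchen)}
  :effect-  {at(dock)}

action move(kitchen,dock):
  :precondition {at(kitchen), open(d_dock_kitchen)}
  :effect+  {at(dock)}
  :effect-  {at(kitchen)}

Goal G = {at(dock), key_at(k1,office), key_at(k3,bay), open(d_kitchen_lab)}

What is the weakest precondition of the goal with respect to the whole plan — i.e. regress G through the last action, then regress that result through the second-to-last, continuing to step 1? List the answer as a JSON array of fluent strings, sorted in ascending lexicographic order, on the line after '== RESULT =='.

Work backward from the goal:
  through step 4 (move(kitchen,dock)): drop {at(dock)}, keep {key_at(k1,office), key_at(k3,bay), open(d_kitchen_lab)}, require {at(kitchen), open(d_dock_kitchen)}
    → {at(kitchen), key_at(k1,office), key_at(k3,bay), open(d_dock_kitchen), open(d_kitchen_lab)}
  through step 3 (move(dock,kitchen)): drop {at(kitchen)}, keep {key_at(k1,office), key_at(k3,bay), open(d_dock_kitchen), open(d_kitchen_lab)}, require {at(dock), open(d_dock_kitchen)}
    → {at(dock), key_at(k1,office), key_at(k3,bay), open(d_dock_kitchen), open(d_kitchen_lab)}
  through step 2 (move(office,dock)): drop {at(dock)}, keep {key_at(k1,office), key_at(k3,bay), open(d_dock_kitchen), open(d_kitchen_lab)}, require {at(office), open(d_office_dock)}
    → {at(office), key_at(k1,office), key_at(k3,bay), open(d_dock_kitchen), open(d_kitchen_lab), open(d_office_dock)}
  through step 1 (unlock(d_office_dock)): drop {open(d_office_dock)}, keep {at(office), key_at(k1,office), key_at(k3,bay), open(d_dock_kitchen), open(d_kitchen_lab)}, require {have(k1), locked(d_office_dock)}
    → {at(office), have(k1), key_at(k1,office), key_at(k3,bay), locked(d_office_dock), open(d_dock_kitchen), open(d_kitchen_lab)}

== RESULT ==
["at(office)", "have(k1)", "key_at(k1,office)", "key_at(k3,bay)", "locked(d_office_dock)", "open(d_dock_kitchen)", "open(d_kitchen_lab)"]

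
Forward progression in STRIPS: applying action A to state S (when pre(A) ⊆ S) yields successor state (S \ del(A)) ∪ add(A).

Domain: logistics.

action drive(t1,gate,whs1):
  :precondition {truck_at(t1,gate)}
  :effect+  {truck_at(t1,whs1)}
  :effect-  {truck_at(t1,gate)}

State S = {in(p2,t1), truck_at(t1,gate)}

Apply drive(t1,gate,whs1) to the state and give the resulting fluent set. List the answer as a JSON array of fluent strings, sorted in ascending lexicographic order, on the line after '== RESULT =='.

Compute (S \ del) ∪ add:
  pre ⊆ S: {truck_at(t1,gate)} ⊆ S  — applicable
  S \ del = {in(p2,t1)}
  ∪ add   = {in(p2,t1), truck_at(t1,whs1)}

== RESULT ==
["in(p2,t1)", "truck_at(t1,whs1)"]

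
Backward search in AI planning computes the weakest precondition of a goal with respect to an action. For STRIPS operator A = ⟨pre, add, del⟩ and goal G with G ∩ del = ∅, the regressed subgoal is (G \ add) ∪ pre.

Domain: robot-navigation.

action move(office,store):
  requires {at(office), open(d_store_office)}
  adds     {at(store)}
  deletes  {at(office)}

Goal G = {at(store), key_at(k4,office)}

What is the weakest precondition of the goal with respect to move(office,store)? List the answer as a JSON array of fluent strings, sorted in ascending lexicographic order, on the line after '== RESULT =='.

Compute (G \ add) ∪ pre:
  G ∩ del = {}  (empty — regression defined)
  G \ add = {at(store), key_at(k4,office)} \ {at(store)} = {key_at(k4,office)}
  ∪ pre   = {key_at(k4,office)} ∪ {at(office), open(d_store_office)}
          = {at(office), key_at(k4,office), open(d_store_office)}

== RESULT ==
["at(office)", "key_at(k4,office)", "open(d_store_office)"]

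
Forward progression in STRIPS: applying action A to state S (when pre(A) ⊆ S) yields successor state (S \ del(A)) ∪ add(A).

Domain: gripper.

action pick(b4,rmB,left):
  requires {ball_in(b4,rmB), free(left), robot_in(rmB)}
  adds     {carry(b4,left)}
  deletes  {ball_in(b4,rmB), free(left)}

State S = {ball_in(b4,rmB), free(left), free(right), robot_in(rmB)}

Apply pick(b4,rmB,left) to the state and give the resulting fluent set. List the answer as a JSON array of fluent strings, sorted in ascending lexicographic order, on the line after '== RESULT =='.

Compute (S \ del) ∪ add:
  pre ⊆ S: {ball_in(b4,rmB), free(left), robot_in(rmB)} ⊆ S  — applicable
  S \ del = {free(right), robot_in(rmB)}
  ∪ add   = {carry(b4,left), free(right), robot_in(rmB)}

== RESULT ==
["carry(b4,left)", "free(right)", "robot_in(rmB)"]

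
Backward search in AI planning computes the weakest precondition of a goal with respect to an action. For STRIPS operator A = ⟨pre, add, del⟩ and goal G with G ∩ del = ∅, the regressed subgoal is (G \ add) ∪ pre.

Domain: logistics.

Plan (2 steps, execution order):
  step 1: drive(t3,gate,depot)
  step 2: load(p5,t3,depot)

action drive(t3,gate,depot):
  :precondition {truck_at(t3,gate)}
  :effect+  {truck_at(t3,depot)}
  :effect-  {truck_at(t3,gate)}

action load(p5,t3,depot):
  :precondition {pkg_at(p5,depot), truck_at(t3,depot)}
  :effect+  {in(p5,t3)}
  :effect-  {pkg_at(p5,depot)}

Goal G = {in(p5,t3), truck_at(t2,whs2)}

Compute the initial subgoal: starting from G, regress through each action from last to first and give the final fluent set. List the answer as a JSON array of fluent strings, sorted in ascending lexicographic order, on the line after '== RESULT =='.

Work backward from the goal:
  through step 2 (load(p5,t3,depot)): drop {in(p5,t3)}, keep {truck_at(t2,whs2)}, require {pkg_at(p5,depot), truck_at(t3,depot)}
    → {pkg_at(p5,depot), truck_at(t2,whs2), truck_at(t3,depot)}
  through step 1 (drive(t3,gate,depot)): drop {truck_at(t3,depot)}, keep {pkg_at(p5,depot), truck_at(t2,whs2)}, require {truck_at(t3,gate)}
    → {pkg_at(p5,depot), truck_at(t2,whs2), truck_at(t3,gate)}

== RESULT ==
["pkg_at(p5,depot)", "truck_at(t2,whs2)", "truck_at(t3,gate)"]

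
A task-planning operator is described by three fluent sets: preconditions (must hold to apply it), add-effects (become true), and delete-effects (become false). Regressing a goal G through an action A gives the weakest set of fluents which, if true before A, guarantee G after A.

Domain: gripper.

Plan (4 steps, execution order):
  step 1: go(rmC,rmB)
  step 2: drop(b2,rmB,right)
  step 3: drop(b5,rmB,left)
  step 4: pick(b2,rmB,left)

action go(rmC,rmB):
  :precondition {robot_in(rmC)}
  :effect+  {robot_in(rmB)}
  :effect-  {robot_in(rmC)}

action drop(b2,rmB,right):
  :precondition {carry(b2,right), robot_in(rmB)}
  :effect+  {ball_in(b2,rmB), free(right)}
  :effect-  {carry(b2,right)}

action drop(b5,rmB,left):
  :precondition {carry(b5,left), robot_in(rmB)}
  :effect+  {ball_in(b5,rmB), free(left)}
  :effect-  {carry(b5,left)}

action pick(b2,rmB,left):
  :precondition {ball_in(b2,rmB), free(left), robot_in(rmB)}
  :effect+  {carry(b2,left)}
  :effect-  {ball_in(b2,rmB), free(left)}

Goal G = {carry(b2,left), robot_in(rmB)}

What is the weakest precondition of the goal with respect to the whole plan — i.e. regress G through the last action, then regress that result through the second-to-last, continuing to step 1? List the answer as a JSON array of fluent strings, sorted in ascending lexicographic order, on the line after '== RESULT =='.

Regress step by step:
  through step 4 (pick(b2,rmB,left)): drop {carry(b2,left)}, keep {robot_in(rmB)}, require {ball_in(b2,rmB), free(left), robot_in(rmB)}
    → {ball_in(b2,rmB), free(left), robot_in(rmB)}
  through step 3 (drop(b5,rmB,left)): drop {free(left)}, keep {ball_in(b2,rmB), robot_in(rmB)}, require {carry(b5,left), robot_in(rmB)}
    → {ball_in(b2,rmB), carry(b5,left), robot_in(rmB)}
  through step 2 (drop(b2,rmB,right)): drop {ball_in(b2,rmB)}, keep {carry(b5,left), robot_in(rmB)}, require {carry(b2,right), robot_in(rmB)}
    → {carry(b2,right), carry(b5,left), robot_in(rmB)}
  through step 1 (go(rmC,rmB)): drop {robot_in(rmB)}, keep {carry(b2,right), carry(b5,left)}, require {robot_in(rmC)}
    → {carry(b2,right), carry(b5,left), robot_in(rmC)}

== RESULT ==
["carry(b2,right)", "carry(b5,left)", "robot_in(rmC)"]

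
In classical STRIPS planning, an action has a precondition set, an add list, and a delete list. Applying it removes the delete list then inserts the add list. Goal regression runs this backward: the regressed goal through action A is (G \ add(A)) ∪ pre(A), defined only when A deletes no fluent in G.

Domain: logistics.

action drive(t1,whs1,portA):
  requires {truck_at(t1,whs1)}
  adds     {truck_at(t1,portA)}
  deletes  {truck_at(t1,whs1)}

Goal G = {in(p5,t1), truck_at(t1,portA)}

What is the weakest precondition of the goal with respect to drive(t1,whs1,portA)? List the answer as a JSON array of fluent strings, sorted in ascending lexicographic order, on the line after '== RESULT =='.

Regress:
  G ∩ del = {}  (empty — regression defined)
  G \ add = {in(p5,t1), truck_at(t1,portA)} \ {truck_at(t1,portA)} = {in(p5,t1)}
  ∪ pre   = {in(p5,t1)} ∪ {truck_at(t1,whs1)}
          = {in(p5,t1), truck_at(t1,whs1)}

== RESULT ==
["in(p5,t1)", "truck_at(t1,whs1)"]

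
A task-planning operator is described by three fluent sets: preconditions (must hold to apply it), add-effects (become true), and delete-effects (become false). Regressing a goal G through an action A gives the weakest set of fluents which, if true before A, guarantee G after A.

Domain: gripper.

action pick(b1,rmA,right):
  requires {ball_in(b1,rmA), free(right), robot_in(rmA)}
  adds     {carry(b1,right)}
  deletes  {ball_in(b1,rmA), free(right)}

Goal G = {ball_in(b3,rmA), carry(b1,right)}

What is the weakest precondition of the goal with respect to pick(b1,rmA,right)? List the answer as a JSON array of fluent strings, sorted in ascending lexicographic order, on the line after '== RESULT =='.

Regress:
  G ∩ del = {}  (empty — regression defined)
  G \ add = {ball_in(b3,rmA), carry(b1,right)} \ {carry(b1,right)} = {ball_in(b3,rmA)}
  ∪ pre   = {ball_in(b3,rmA)} ∪ {ball_in(b1,rmA), free(right), robot_in(rmA)}
          = {ball_in(b1,rmA), ball_in(b3,rmA), free(right), robot_in(rmA)}

== RESULT ==
["ball_in(b1,rmA)", "ball_in(b3,rmA)", "free(right)", "robot_in(rmA)"]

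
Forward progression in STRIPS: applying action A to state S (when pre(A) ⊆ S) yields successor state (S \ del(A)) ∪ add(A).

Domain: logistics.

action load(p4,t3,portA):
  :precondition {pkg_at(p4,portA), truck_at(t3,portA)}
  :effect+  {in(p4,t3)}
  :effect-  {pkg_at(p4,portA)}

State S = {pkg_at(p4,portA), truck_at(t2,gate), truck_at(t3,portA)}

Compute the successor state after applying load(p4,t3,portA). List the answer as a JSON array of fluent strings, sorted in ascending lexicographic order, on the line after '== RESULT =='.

Compute (S \ del) ∪ add:
  pre ⊆ S: {pkg_at(p4,portA), truck_at(t3,portA)} ⊆ S  — applicable
  S \ del = {truck_at(t2,gate), truck_at(t3,portA)}
  ∪ add   = {in(p4,t3), truck_at(t2,gate), truck_at(t3,portA)}

== RESULT ==
["in(p4,t3)", "truck_at(t2,gate)", "truck_at(t3,portA)"]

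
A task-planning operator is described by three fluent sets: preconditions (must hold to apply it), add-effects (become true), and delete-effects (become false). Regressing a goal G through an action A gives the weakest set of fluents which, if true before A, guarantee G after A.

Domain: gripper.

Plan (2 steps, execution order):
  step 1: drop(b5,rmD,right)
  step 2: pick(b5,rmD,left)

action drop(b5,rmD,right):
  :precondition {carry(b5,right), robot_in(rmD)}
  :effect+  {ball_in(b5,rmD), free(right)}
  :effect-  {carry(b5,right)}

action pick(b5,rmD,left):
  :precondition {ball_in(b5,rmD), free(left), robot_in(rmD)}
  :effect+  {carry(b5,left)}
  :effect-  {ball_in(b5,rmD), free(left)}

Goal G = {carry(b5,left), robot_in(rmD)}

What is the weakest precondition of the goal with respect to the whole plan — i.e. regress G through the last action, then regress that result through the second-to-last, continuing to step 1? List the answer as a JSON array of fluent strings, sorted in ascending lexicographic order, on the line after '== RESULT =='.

Work backward from the goal:
  through step 2 (pick(b5,rmD,left)): drop {carry(b5,left)}, keep {robot_in(rmD)}, require {ball_in(b5,rmD), free(left), robot_in(rmD)}
    → {ball_in(b5,rmD), free(left), robot_in(rmD)}
  through step 1 (drop(b5,rmD,right)): drop {ball_in(b5,rmD)}, keep {free(left), robot_in(rmD)}, require {carry(b5,right), robot_in(rmD)}
    → {carry(b5,right), free(left), robot_in(rmD)}

== RESULT ==
["carry(b5,right)", "free(left)", "robot_in(rmD)"]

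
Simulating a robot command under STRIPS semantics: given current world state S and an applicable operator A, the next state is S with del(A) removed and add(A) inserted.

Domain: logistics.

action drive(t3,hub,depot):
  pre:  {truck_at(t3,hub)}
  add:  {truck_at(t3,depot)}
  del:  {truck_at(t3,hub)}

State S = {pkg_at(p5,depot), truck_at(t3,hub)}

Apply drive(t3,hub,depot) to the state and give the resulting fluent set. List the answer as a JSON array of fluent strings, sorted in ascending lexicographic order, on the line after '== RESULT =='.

Progress:
  pre ⊆ S: {truck_at(t3,hub)} ⊆ S  — applicable
  S \ del = {pkg_at(p5,depot)}
  ∪ add   = {pkg_at(p5,depot), truck_at(t3,depot)}

== RESULT ==
["pkg_at(p5,depot)", "truck_at(t3,depot)"]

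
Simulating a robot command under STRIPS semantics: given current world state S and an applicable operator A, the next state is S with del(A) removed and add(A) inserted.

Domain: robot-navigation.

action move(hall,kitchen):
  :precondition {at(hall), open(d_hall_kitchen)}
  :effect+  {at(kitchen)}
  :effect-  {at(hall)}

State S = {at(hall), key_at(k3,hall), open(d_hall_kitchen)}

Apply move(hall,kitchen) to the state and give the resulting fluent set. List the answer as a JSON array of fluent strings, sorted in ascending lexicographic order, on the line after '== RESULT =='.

Compute (S \ del) ∪ add:
  pre ⊆ S: {at(hall), open(d_hall_kitchen)} ⊆ S  — applicable
  S \ del = {key_at(k3,hall), open(d_hall_kitchen)}
  ∪ add   = {at(kitchen), key_at(k3,hall), open(d_hall_kitchen)}

== RESULT ==
["at(kitchen)", "key_at(k3,hall)", "open(d_hall_kitchen)"]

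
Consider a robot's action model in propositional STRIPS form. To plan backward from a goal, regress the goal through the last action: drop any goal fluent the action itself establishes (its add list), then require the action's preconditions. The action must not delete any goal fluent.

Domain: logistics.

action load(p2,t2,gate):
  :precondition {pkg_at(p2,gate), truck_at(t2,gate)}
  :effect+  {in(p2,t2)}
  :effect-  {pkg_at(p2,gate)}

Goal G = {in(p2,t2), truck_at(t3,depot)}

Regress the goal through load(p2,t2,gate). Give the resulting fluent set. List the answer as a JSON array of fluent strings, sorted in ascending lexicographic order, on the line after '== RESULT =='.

Compute (G \ add) ∪ pre:
  G ∩ del = {}  (empty — regression defined)
  G \ add = {in(p2,t2), truck_at(t3,depot)} \ {in(p2,t2)} = {truck_at(t3,depot)}
  ∪ pre   = {truck_at(t3,depot)} ∪ {pkg_at(p2,gate), truck_at(t2,gate)}
          = {pkg_at(p2,gate), truck_at(t2,gate), truck_at(t3,depot)}

== RESULT ==
["pkg_at(p2,gate)", "truck_at(t2,gate)", "truck_at(t3,depot)"]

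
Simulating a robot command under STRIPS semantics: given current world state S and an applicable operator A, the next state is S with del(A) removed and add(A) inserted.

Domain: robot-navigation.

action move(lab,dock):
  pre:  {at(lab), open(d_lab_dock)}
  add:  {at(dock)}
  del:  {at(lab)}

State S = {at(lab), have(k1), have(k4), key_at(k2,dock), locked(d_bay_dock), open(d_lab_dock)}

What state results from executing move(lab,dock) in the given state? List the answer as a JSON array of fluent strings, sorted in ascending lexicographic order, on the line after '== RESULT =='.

Progress:
  pre ⊆ S: {at(lab), open(d_lab_dock)} ⊆ S  — applicable
  S \ del = {have(k1), have(k4), key_at(k2,dock), locked(d_bay_dock), open(d_lab_dock)}
  ∪ add   = {at(dock), have(k1), have(k4), key_at(k2,dock), locked(d_bay_dock), open(d_lab_dock)}

== RESULT ==
["at(dock)", "have(k1)", "have(k4)", "key_at(k2,dock)", "locked(d_bay_dock)", "open(d_lab_dock)"]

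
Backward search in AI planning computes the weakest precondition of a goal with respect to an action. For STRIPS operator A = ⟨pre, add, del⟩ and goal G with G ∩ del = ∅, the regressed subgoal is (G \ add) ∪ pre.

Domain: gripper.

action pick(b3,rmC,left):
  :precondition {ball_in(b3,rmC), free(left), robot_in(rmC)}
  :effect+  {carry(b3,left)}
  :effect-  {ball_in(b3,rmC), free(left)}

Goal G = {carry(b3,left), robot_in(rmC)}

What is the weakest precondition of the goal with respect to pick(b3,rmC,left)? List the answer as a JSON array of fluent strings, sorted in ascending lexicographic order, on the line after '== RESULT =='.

Compute (G \ add) ∪ pre:
  G ∩ del = {}  (empty — regression defined)
  G \ add = {carry(b3,left), robot_in(rmC)} \ {carry(b3,left)} = {robot_in(rmC)}
  ∪ pre   = {robot_in(rmC)} ∪ {ball_in(b3,rmC), free(left), robot_in(rmC)}
          = {ball_in(b3,rmC), free(left), robot_in(rmC)}

== RESULT ==
["ball_in(b3,rmC)", "free(left)", "robot_in(rmC)"]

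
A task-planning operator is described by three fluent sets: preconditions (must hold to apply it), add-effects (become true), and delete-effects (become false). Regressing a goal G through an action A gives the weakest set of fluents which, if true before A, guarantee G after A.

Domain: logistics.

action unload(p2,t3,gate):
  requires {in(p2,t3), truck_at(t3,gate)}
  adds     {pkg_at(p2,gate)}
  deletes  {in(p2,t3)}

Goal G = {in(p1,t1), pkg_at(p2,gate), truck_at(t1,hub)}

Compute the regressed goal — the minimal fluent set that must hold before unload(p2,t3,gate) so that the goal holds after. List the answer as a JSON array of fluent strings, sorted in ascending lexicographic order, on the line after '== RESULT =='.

Compute (G \ add) ∪ pre:
  G ∩ del = {}  (empty — regression defined)
  G \ add = {in(p1,t1), pkg_at(p2,gate), truck_at(t1,hub)} \ {pkg_at(p2,gate)} = {in(p1,t1), truck_at(t1,hub)}
  ∪ pre   = {in(p1,t1), truck_at(t1,hub)} ∪ {in(p2,t3), truck_at(t3,gate)}
          = {in(p1,t1), in(p2,t3), truck_at(t1,hub), truck_at(t3,gate)}

== RESULT ==
["in(p1,t1)", "in(p2,t3)", "truck_at(t1,hub)", "truck_at(t3,gate)"]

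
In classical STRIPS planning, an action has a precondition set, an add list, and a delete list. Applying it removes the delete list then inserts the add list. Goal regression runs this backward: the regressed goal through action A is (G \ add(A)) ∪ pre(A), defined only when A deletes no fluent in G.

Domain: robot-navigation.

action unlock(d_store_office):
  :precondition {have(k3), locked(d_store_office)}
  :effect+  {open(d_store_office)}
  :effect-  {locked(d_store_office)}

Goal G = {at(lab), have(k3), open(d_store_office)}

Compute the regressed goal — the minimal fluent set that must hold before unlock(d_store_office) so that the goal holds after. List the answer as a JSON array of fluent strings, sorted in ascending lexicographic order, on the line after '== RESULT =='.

Regress:
  G ∩ del = {}  (empty — regression defined)
  G \ add = {at(lab), have(k3), open(d_store_office)} \ {open(d_store_office)} = {at(lab), have(k3)}
  ∪ pre   = {at(lab), have(k3)} ∪ {have(k3), locked(d_store_office)}
          = {at(lab), have(k3), locked(d_store_office)}

== RESULT ==
["at(lab)", "have(k3)", "locked(d_store_office)"]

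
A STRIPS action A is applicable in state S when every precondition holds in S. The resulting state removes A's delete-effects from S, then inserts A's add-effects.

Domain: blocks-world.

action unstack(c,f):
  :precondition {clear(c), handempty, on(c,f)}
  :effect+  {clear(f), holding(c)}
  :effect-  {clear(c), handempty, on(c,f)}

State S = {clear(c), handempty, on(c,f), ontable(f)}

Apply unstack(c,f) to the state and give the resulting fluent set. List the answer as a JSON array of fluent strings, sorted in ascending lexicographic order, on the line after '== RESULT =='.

Compute (S \ del) ∪ add:
  pre ⊆ S: {clear(c), handempty, on(c,f)} ⊆ S  — applicable
  S \ del = {ontable(f)}
  ∪ add   = {clear(f), holding(c), ontable(f)}

== RESULT ==
["clear(f)", "holding(c)", "ontable(f)"]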